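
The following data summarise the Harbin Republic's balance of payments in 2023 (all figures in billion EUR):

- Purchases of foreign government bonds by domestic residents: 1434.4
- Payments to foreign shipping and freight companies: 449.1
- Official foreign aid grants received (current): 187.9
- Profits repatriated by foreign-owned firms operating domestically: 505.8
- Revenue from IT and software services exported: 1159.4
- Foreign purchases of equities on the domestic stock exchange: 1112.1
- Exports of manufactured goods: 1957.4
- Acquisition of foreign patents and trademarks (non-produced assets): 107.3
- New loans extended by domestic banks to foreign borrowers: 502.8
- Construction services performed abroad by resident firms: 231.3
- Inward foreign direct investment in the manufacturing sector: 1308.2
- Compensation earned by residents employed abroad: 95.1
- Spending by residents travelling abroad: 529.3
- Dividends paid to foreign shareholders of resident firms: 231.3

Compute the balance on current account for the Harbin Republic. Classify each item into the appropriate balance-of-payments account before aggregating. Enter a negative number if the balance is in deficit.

Goods: 1957.4
Services: 231.3 - 529.3 - 449.1 + 1159.4 = 412.3
Primary income: -505.8 + 95.1 - 231.3 = -642.0
Secondary income: 187.9
Current account = 1957.4 + 412.3 + (-642.0) + 187.9 = 1915.6
(Excluded from the current account — financial account: purchases of foreign government bonds by domestic residents 1434.4, foreign purchases of equities on the domestic stock exchange 1112.1, new loans extended by domestic banks to foreign borrowers 502.8, inward foreign direct investment in the manufacturing sector 1308.2; capital account: acquisition of foreign patents and trademarks (non-produced assets) 107.3.)

1915.6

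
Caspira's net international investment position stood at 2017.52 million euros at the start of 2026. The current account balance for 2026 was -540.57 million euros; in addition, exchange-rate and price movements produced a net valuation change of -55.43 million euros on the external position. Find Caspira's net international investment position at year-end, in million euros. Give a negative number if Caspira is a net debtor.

Change in NIIP = current account + net valuation change = -540.57 + (-55.43) = -596.00
End-of-year NIIP = 2017.52 + (-596.00) = 1421.52

1421.52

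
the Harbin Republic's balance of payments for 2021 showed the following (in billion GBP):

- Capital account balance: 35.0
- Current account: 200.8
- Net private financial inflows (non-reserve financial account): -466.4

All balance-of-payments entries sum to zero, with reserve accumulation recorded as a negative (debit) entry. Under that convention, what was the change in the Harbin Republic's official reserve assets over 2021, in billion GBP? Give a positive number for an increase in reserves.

Official reserve transactions balance = -(200.8 + 35.0 + (-466.4)) = 230.6
An accumulation of reserves is recorded as a debit (negative entry), so the change in the stock of reserves is the negative of that balance.
Change in official reserves = -(230.6) = -230.6

-230.6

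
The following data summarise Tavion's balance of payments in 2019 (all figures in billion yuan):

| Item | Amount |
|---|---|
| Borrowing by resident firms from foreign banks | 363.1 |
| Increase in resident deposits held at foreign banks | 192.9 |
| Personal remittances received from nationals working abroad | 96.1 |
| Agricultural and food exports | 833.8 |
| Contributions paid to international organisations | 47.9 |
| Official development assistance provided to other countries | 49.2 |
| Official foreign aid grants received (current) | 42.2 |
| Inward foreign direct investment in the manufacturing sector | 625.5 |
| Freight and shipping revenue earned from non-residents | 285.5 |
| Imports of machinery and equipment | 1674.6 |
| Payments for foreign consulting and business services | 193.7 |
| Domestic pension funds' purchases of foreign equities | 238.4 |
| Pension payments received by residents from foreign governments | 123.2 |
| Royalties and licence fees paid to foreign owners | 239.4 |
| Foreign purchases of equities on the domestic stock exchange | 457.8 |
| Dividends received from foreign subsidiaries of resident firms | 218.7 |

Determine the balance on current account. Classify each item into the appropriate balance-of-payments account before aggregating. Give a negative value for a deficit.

-605.3

Goods: -1674.6 + 833.8 = -840.8
Services: -193.7 + 285.5 - 239.4 = -147.6
Primary income: 218.7
Secondary income: -49.2 + 42.2 + 96.1 + 123.2 - 47.9 = 164.4
Current account = (-840.8) + (-147.6) + 218.7 + 164.4 = -605.3
(Excluded from the current account — financial account: borrowing by resident firms from foreign banks 363.1, increase in resident deposits held at foreign banks 192.9, inward foreign direct investment in the manufacturing sector 625.5, domestic pension funds' purchases of foreign equities 238.4, foreign purchases of equities on the domestic stock exchange 457.8.)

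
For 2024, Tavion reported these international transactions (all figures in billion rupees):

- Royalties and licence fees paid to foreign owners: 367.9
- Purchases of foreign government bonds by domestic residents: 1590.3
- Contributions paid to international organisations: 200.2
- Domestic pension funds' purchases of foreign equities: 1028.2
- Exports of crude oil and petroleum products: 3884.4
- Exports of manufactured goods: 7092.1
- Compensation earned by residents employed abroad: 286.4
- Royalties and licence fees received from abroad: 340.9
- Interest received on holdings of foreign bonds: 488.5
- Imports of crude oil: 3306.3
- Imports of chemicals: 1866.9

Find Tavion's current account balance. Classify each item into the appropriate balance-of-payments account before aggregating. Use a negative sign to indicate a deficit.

6351.0

Goods: -1866.9 - 3306.3 + 7092.1 + 3884.4 = 5803.3
Services: 340.9 - 367.9 = -27.0
Primary income: 488.5 + 286.4 = 774.9
Secondary income: -200.2
Current account = 5803.3 + (-27.0) + 774.9 + (-200.2) = 6351.0
(Excluded from the current account — financial account: purchases of foreign government bonds by domestic residents 1590.3, domestic pension funds' purchases of foreign equities 1028.2.)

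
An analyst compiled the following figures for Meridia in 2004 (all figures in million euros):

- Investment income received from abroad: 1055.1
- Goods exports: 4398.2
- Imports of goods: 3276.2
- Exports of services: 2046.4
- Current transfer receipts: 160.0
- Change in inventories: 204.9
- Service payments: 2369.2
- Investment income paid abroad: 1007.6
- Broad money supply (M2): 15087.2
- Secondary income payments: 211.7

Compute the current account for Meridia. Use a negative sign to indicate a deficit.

795.0

Goods balance = 4398.2 - 3276.2 = 1122.0
Services balance = 2046.4 - 2369.2 = -322.8
Trade balance (goods + services) = 1122.0 + (-322.8) = 799.2
Net primary income = 1055.1 - 1007.6 = 47.5
Net secondary income = 160.0 - 211.7 = -51.7
Current account = 799.2 + 47.5 + (-51.7) = 795.0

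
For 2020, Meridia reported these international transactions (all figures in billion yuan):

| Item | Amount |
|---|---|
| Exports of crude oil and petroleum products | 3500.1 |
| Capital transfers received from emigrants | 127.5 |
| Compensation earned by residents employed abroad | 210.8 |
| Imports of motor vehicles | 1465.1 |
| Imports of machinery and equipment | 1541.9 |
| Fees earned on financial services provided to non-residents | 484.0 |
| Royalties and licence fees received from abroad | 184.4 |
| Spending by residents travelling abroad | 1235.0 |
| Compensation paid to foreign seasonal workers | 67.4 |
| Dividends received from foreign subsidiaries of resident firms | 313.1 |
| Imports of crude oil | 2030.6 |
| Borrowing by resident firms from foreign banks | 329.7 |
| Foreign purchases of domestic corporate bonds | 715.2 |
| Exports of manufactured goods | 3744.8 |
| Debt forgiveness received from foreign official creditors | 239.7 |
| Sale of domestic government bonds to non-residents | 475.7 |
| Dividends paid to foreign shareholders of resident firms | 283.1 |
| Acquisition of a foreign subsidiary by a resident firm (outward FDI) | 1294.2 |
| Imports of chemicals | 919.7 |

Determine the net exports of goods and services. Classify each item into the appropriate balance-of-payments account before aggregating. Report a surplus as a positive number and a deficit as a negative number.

721.0

Goods: -919.7 + 3500.1 - 1541.9 + 3744.8 - 1465.1 - 2030.6 = 1287.6
Services: -1235.0 + 484.0 + 184.4 = -566.6
Trade balance = 1287.6 + (-566.6) = 721.0
(Excluded from the trade balance — capital account: capital transfers received from emigrants 127.5, debt forgiveness received from foreign official creditors 239.7; primary income: compensation earned by residents employed abroad 210.8, compensation paid to foreign seasonal workers 67.4, dividends received from foreign subsidiaries of resident firms 313.1, dividends paid to foreign shareholders of resident firms 283.1; financial account: borrowing by resident firms from foreign banks 329.7, foreign purchases of domestic corporate bonds 715.2, sale of domestic government bonds to non-residents 475.7, acquisition of a foreign subsidiary by a resident firm (outward FDI) 1294.2.)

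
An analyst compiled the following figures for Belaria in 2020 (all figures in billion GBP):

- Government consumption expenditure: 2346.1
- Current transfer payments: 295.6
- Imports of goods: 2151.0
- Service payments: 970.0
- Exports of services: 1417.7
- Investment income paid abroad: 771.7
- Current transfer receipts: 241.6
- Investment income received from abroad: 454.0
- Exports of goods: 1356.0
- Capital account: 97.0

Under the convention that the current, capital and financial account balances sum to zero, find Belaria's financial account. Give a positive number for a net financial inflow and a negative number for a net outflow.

Goods balance = 1356.0 - 2151.0 = -795.0
Services balance = 1417.7 - 970.0 = 447.7
Trade balance (goods + services) = -795.0 + 447.7 = -347.3
Net primary income = 454.0 - 771.7 = -317.7
Net secondary income = 241.6 - 295.6 = -54.0
Current account = -347.3 + (-317.7) + (-54.0) = -719.0
Financial account = -(-719.0 + 97.0) = 622.0

622.0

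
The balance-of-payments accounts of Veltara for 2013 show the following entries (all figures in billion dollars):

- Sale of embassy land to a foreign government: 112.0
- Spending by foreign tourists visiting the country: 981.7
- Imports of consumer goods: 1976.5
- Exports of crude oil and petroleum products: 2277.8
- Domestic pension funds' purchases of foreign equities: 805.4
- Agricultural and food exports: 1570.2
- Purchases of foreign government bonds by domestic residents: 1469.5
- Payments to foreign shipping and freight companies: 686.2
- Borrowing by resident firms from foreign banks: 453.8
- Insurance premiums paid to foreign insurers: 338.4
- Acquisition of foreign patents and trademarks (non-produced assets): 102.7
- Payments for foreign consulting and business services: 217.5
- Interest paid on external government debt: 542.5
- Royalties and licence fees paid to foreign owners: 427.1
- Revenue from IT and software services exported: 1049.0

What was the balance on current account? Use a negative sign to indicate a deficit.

1690.5

Goods: 1570.2 - 1976.5 + 2277.8 = 1871.5
Services: 1049.0 - 217.5 - 427.1 + 981.7 - 686.2 - 338.4 = 361.5
Primary income: -542.5
Current account = 1871.5 + 361.5 + (-542.5) = 1690.5
(Excluded from the current account — capital account: sale of embassy land to a foreign government 112.0, acquisition of foreign patents and trademarks (non-produced assets) 102.7; financial account: domestic pension funds' purchases of foreign equities 805.4, purchases of foreign government bonds by domestic residents 1469.5, borrowing by resident firms from foreign banks 453.8.)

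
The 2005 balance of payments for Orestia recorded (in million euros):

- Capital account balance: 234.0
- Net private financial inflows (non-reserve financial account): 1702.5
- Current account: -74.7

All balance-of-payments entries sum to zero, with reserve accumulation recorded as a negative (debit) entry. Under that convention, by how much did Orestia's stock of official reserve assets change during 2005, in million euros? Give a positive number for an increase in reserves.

1861.8

Official reserve transactions balance = -((-74.7) + 234.0 + 1702.5) = -1861.8
An accumulation of reserves is recorded as a debit (negative entry), so the change in the stock of reserves is the negative of that balance.
Change in official reserves = -(-1861.8) = 1861.8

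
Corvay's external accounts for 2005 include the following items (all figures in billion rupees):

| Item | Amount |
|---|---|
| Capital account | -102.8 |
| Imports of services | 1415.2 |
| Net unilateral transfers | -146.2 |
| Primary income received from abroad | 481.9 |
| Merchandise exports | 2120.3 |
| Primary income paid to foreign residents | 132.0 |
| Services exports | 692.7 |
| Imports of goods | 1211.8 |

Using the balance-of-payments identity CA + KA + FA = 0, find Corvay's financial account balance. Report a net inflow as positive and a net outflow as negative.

-286.9

Goods balance = 2120.3 - 1211.8 = 908.5
Services balance = 692.7 - 1415.2 = -722.5
Trade balance (goods + services) = 908.5 + (-722.5) = 186.0
Net primary income = 481.9 - 132.0 = 349.9
Net secondary income = -146.2
Current account = 186.0 + 349.9 + (-146.2) = 389.7
Financial account = -(389.7 + (-102.8)) = -286.9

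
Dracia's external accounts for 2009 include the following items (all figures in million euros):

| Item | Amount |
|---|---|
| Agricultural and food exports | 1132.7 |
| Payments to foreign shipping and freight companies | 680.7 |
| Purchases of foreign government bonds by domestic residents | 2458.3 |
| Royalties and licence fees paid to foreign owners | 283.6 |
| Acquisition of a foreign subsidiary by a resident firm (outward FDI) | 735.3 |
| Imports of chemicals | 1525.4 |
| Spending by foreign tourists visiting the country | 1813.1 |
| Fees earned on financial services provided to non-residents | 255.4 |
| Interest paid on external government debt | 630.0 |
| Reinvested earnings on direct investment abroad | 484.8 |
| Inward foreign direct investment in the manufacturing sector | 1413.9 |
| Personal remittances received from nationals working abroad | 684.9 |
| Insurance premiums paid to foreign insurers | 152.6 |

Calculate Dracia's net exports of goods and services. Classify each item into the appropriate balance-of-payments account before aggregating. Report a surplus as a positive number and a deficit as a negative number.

Goods: -1525.4 + 1132.7 = -392.7
Services: 255.4 - 152.6 - 283.6 - 680.7 + 1813.1 = 951.6
Trade balance = -392.7 + 951.6 = 558.9
(Excluded from the trade balance — financial account: purchases of foreign government bonds by domestic residents 2458.3, acquisition of a foreign subsidiary by a resident firm (outward FDI) 735.3, inward foreign direct investment in the manufacturing sector 1413.9; primary income: interest paid on external government debt 630.0, reinvested earnings on direct investment abroad 484.8; secondary income: personal remittances received from nationals working abroad 684.9.)

558.9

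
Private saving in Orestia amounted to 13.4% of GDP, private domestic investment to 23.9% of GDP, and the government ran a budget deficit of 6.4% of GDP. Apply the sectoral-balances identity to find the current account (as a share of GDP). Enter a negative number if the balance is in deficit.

-16.9

By the sectoral-balances identity, CA = (S_private - I) + (T - G).
Private balance = 13.4 - 23.9 = -10.5
Government balance (T - G) = -6.4
CA = -10.5 + (-6.4) = -16.9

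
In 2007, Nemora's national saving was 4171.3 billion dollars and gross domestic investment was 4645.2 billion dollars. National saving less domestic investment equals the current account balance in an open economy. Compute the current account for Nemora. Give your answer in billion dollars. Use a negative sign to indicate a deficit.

-473.9

S - I = CA (net lending to the rest of the world).
CA = S - I = 4171.3 - 4645.2 = -473.9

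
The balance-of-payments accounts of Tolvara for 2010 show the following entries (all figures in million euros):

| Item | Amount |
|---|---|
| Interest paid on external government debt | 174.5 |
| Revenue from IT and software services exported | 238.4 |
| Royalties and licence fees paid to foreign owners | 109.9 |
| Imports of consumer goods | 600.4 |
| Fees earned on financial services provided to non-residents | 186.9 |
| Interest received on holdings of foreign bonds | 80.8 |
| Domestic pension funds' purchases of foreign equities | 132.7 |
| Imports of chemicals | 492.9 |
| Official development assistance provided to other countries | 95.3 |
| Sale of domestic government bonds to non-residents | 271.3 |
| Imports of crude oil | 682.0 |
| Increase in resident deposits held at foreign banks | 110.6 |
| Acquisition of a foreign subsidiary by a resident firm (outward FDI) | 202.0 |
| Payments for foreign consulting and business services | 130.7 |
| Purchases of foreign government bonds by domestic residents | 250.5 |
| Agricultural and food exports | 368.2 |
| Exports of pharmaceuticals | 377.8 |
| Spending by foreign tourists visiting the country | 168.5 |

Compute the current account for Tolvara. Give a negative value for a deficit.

-865.1

Goods: 368.2 - 492.9 + 377.8 - 600.4 - 682.0 = -1029.3
Services: -130.7 - 109.9 + 186.9 + 238.4 + 168.5 = 353.2
Primary income: -174.5 + 80.8 = -93.7
Secondary income: -95.3
Current account = (-1029.3) + 353.2 + (-93.7) + (-95.3) = -865.1
(Excluded from the current account — financial account: domestic pension funds' purchases of foreign equities 132.7, sale of domestic government bonds to non-residents 271.3, increase in resident deposits held at foreign banks 110.6, acquisition of a foreign subsidiary by a resident firm (outward FDI) 202.0, purchases of foreign government bonds by domestic residents 250.5.)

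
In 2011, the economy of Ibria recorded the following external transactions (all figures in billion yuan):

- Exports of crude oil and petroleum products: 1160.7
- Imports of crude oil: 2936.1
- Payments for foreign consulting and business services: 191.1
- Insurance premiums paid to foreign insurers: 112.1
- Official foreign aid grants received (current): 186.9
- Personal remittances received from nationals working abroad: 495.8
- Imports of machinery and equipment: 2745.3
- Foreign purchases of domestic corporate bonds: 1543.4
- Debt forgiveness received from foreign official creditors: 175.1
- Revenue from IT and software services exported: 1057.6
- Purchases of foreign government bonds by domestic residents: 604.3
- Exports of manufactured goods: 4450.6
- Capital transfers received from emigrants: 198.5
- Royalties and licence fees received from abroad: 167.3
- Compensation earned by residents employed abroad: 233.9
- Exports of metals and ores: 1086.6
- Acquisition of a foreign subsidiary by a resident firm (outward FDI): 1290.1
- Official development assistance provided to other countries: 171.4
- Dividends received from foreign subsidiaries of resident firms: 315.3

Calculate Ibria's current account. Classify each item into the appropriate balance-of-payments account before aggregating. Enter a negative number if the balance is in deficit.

Goods: -2745.3 + 1086.6 + 4450.6 + 1160.7 - 2936.1 = 1016.5
Services: -191.1 + 1057.6 - 112.1 + 167.3 = 921.7
Primary income: 315.3 + 233.9 = 549.2
Secondary income: -171.4 + 186.9 + 495.8 = 511.3
Current account = 1016.5 + 921.7 + 549.2 + 511.3 = 2998.7
(Excluded from the current account — financial account: foreign purchases of domestic corporate bonds 1543.4, purchases of foreign government bonds by domestic residents 604.3, acquisition of a foreign subsidiary by a resident firm (outward FDI) 1290.1; capital account: debt forgiveness received from foreign official creditors 175.1, capital transfers received from emigrants 198.5.)

2998.7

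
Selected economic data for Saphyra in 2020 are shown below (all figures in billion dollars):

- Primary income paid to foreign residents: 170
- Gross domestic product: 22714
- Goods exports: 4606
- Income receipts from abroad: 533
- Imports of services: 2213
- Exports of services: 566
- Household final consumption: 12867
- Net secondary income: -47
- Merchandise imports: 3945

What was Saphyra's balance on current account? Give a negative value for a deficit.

Goods balance = 4606 - 3945 = 661
Services balance = 566 - 2213 = -1647
Trade balance (goods + services) = 661 + (-1647) = -986
Net primary income = 533 - 170 = 363
Net secondary income = -47
Current account = -986 + 363 + (-47) = -670

-670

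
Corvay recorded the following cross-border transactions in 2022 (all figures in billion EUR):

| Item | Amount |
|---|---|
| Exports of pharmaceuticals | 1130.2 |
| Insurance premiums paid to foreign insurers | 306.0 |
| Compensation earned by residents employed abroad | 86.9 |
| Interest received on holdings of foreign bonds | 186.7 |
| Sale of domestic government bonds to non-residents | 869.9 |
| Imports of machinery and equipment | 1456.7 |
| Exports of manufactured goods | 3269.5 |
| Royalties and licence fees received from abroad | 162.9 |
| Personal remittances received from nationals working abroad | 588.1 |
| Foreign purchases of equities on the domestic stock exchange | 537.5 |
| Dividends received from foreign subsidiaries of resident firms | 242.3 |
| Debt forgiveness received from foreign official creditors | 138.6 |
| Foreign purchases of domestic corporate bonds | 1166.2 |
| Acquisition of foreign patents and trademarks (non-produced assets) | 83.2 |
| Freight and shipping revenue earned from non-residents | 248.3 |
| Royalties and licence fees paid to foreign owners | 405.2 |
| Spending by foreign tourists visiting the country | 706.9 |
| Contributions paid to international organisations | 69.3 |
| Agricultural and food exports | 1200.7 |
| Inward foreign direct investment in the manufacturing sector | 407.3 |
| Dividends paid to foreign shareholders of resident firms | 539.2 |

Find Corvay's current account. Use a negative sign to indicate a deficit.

5046.1

Goods: 3269.5 + 1200.7 - 1456.7 + 1130.2 = 4143.7
Services: 162.9 - 306.0 + 706.9 - 405.2 + 248.3 = 406.9
Primary income: 86.9 + 186.7 - 539.2 + 242.3 = -23.3
Secondary income: -69.3 + 588.1 = 518.8
Current account = 4143.7 + 406.9 + (-23.3) + 518.8 = 5046.1
(Excluded from the current account — financial account: sale of domestic government bonds to non-residents 869.9, foreign purchases of equities on the domestic stock exchange 537.5, foreign purchases of domestic corporate bonds 1166.2, inward foreign direct investment in the manufacturing sector 407.3; capital account: debt forgiveness received from foreign official creditors 138.6, acquisition of foreign patents and trademarks (non-produced assets) 83.2.)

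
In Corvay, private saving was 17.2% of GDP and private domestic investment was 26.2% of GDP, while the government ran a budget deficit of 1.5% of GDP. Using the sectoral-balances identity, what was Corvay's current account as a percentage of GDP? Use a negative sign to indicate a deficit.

By the sectoral-balances identity, CA = (S_private - I) + (T - G).
Private balance = 17.2 - 26.2 = -9.0
Government balance (T - G) = -1.5
CA = -9.0 + (-1.5) = -10.5

-10.5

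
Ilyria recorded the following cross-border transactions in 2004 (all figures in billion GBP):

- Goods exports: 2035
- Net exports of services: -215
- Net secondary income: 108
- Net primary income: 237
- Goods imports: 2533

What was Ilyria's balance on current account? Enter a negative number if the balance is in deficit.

Goods balance = 2035 - 2533 = -498
Services balance = -215
Trade balance (goods + services) = -498 + (-215) = -713
Net primary income = 237
Net secondary income = 108
Current account = -713 + 237 + 108 = -368

-368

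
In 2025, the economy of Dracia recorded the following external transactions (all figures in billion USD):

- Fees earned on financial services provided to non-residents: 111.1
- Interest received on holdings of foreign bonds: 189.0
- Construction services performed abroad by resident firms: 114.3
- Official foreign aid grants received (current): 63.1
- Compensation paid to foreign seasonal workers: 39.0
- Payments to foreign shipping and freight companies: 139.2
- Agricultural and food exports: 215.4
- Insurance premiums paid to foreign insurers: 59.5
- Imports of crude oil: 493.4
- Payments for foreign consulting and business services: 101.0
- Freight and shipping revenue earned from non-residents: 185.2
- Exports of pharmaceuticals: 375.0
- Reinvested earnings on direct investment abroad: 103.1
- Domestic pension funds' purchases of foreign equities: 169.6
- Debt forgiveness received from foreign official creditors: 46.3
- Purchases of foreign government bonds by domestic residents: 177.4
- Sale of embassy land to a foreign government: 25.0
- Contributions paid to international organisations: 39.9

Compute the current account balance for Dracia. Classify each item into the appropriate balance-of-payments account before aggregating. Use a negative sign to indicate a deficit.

484.2

Goods: -493.4 + 375.0 + 215.4 = 97.0
Services: 114.3 - 59.5 + 111.1 - 101.0 + 185.2 - 139.2 = 110.9
Primary income: 189.0 - 39.0 + 103.1 = 253.1
Secondary income: -39.9 + 63.1 = 23.2
Current account = 97.0 + 110.9 + 253.1 + 23.2 = 484.2
(Excluded from the current account — financial account: domestic pension funds' purchases of foreign equities 169.6, purchases of foreign government bonds by domestic residents 177.4; capital account: debt forgiveness received from foreign official creditors 46.3, sale of embassy land to a foreign government 25.0.)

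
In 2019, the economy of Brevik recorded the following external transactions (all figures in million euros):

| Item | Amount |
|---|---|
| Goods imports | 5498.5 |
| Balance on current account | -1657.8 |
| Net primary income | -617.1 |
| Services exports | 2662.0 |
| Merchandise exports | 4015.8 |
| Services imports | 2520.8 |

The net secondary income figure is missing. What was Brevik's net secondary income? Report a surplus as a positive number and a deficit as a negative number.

300.8

Current account = goods balance + services balance + net primary income + net secondary income
Sum of the known components = -1958.6
Net secondary income = CA - (known components) = -1657.8 - (-1958.6) = 300.8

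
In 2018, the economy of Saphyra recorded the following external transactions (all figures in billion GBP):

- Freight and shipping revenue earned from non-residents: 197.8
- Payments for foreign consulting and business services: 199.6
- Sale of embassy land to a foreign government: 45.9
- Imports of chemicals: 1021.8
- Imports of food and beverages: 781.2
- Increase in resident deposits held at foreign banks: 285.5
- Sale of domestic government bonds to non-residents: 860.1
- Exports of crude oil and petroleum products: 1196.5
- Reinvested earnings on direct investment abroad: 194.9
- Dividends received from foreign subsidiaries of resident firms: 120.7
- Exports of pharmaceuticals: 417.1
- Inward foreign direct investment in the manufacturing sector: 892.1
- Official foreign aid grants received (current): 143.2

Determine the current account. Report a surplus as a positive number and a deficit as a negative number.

Goods: -781.2 - 1021.8 + 417.1 + 1196.5 = -189.4
Services: -199.6 + 197.8 = -1.8
Primary income: 120.7 + 194.9 = 315.6
Secondary income: 143.2
Current account = (-189.4) + (-1.8) + 315.6 + 143.2 = 267.6
(Excluded from the current account — capital account: sale of embassy land to a foreign government 45.9; financial account: increase in resident deposits held at foreign banks 285.5, sale of domestic government bonds to non-residents 860.1, inward foreign direct investment in the manufacturing sector 892.1.)

267.6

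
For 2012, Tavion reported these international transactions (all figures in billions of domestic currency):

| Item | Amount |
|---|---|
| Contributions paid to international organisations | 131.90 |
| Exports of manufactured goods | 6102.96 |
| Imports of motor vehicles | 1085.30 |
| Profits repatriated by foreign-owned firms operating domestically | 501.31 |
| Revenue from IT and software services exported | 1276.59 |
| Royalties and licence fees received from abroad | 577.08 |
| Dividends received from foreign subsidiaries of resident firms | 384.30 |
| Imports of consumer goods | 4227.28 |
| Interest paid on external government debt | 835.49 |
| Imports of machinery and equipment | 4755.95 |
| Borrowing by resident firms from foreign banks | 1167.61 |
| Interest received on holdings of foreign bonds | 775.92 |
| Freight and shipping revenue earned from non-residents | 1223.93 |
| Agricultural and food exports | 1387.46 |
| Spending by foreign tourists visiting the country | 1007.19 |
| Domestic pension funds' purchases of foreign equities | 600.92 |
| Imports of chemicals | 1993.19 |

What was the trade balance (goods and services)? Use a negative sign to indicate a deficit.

-486.51

Goods: -4227.28 - 1993.19 + 6102.96 + 1387.46 - 1085.30 - 4755.95 = -4571.30
Services: 1007.19 + 1276.59 + 577.08 + 1223.93 = 4084.79
Trade balance = -4571.30 + 4084.79 = -486.51
(Excluded from the trade balance — secondary income: contributions paid to international organisations 131.90; primary income: profits repatriated by foreign-owned firms operating domestically 501.31, dividends received from foreign subsidiaries of resident firms 384.30, interest paid on external government debt 835.49, interest received on holdings of foreign bonds 775.92; financial account: borrowing by resident firms from foreign banks 1167.61, domestic pension funds' purchases of foreign equities 600.92.)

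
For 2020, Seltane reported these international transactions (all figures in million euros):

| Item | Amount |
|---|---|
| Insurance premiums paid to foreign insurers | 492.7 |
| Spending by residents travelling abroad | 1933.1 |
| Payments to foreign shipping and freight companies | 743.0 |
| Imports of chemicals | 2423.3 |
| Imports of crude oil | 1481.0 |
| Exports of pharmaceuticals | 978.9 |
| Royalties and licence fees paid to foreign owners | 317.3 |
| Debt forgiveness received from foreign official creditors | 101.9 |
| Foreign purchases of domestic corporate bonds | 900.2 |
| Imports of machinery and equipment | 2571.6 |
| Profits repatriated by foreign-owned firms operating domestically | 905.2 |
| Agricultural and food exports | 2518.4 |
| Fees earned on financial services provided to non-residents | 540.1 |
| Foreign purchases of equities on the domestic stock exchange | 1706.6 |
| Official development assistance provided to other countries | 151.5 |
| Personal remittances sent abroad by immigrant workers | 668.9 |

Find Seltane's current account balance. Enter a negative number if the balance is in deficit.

-7650.2

Goods: -2571.6 - 2423.3 + 978.9 + 2518.4 - 1481.0 = -2978.6
Services: -317.3 - 1933.1 - 492.7 + 540.1 - 743.0 = -2946.0
Primary income: -905.2
Secondary income: -668.9 - 151.5 = -820.4
Current account = (-2978.6) + (-2946.0) + (-905.2) + (-820.4) = -7650.2
(Excluded from the current account — capital account: debt forgiveness received from foreign official creditors 101.9; financial account: foreign purchases of domestic corporate bonds 900.2, foreign purchases of equities on the domestic stock exchange 1706.6.)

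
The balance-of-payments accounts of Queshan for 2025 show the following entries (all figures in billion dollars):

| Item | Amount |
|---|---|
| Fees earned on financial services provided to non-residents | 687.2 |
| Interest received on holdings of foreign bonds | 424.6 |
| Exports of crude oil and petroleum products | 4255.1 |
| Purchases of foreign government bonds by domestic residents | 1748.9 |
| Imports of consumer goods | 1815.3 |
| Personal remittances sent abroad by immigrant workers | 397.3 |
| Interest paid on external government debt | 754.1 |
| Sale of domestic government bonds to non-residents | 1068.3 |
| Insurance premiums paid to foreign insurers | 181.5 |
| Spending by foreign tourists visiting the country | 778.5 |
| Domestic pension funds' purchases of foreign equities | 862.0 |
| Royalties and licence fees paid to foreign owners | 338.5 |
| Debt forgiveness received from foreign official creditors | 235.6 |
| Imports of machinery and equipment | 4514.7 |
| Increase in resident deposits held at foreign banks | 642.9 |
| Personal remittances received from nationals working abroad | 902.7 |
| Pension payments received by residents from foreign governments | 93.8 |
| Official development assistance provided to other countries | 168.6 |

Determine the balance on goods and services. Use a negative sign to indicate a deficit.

-1129.2

Goods: -4514.7 - 1815.3 + 4255.1 = -2074.9
Services: -181.5 + 687.2 + 778.5 - 338.5 = 945.7
Trade balance = -2074.9 + 945.7 = -1129.2
(Excluded from the trade balance — primary income: interest received on holdings of foreign bonds 424.6, interest paid on external government debt 754.1; financial account: purchases of foreign government bonds by domestic residents 1748.9, sale of domestic government bonds to non-residents 1068.3, domestic pension funds' purchases of foreign equities 862.0, increase in resident deposits held at foreign banks 642.9; secondary income: personal remittances sent abroad by immigrant workers 397.3, personal remittances received from nationals working abroad 902.7, pension payments received by residents from foreign governments 93.8, official development assistance provided to other countries 168.6; capital account: debt forgiveness received from foreign official creditors 235.6.)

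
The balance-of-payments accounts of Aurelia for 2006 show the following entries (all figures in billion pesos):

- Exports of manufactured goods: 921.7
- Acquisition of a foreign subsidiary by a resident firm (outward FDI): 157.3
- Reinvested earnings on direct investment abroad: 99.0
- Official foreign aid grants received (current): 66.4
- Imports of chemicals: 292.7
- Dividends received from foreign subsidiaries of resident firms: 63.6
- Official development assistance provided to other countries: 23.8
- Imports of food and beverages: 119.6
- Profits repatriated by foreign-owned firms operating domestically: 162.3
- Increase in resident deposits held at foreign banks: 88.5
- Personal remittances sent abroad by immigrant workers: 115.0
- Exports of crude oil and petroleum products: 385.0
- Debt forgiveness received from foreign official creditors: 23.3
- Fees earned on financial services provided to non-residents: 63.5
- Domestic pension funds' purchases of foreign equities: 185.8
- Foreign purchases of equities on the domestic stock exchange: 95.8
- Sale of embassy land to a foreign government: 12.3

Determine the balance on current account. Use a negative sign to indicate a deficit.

885.8

Goods: -119.6 + 921.7 - 292.7 + 385.0 = 894.4
Services: 63.5
Primary income: 99.0 - 162.3 + 63.6 = 0.3
Secondary income: -115.0 + 66.4 - 23.8 = -72.4
Current account = 894.4 + 63.5 + 0.3 + (-72.4) = 885.8
(Excluded from the current account — financial account: acquisition of a foreign subsidiary by a resident firm (outward FDI) 157.3, increase in resident deposits held at foreign banks 88.5, domestic pension funds' purchases of foreign equities 185.8, foreign purchases of equities on the domestic stock exchange 95.8; capital account: debt forgiveness received from foreign official creditors 23.3, sale of embassy land to a foreign government 12.3.)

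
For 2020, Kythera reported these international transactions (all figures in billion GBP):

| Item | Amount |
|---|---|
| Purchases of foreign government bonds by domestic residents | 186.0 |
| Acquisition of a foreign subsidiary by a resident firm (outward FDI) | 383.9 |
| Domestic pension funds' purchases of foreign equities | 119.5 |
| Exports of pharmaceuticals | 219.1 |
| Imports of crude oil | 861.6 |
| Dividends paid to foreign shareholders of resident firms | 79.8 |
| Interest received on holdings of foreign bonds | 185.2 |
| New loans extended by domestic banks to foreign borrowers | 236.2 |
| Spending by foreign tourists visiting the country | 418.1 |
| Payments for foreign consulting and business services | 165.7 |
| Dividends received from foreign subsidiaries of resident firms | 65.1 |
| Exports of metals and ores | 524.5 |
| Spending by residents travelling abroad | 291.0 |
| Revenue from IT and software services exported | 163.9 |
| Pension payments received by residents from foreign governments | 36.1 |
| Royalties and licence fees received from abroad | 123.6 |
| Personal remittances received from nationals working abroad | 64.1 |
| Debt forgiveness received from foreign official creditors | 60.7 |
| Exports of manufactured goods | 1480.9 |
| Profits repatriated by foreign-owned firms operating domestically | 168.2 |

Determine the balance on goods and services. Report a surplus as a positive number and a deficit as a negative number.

1611.8

Goods: 1480.9 + 524.5 + 219.1 - 861.6 = 1362.9
Services: -165.7 + 418.1 + 123.6 - 291.0 + 163.9 = 248.9
Trade balance = 1362.9 + 248.9 = 1611.8
(Excluded from the trade balance — financial account: purchases of foreign government bonds by domestic residents 186.0, acquisition of a foreign subsidiary by a resident firm (outward FDI) 383.9, domestic pension funds' purchases of foreign equities 119.5, new loans extended by domestic banks to foreign borrowers 236.2; primary income: dividends paid to foreign shareholders of resident firms 79.8, interest received on holdings of foreign bonds 185.2, dividends received from foreign subsidiaries of resident firms 65.1, profits repatriated by foreign-owned firms operating domestically 168.2; secondary income: pension payments received by residents from foreign governments 36.1, personal remittances received from nationals working abroad 64.1; capital account: debt forgiveness received from foreign official creditors 60.7.)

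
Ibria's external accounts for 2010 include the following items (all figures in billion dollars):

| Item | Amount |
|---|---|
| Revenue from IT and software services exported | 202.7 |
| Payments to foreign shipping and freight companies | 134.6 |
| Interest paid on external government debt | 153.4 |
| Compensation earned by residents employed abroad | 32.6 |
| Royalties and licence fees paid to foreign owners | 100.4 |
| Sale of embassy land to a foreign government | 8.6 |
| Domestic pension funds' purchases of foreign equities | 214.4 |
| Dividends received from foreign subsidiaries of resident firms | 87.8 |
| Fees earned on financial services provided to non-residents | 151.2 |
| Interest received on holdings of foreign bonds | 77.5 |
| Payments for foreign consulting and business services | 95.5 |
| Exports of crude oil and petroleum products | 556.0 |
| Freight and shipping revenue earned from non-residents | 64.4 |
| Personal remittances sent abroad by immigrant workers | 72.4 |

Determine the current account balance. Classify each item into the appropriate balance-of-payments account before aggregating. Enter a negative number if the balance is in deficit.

615.9

Goods: 556.0
Services: -134.6 - 95.5 + 151.2 + 64.4 + 202.7 - 100.4 = 87.8
Primary income: -153.4 + 32.6 + 87.8 + 77.5 = 44.5
Secondary income: -72.4
Current account = 556.0 + 87.8 + 44.5 + (-72.4) = 615.9
(Excluded from the current account — capital account: sale of embassy land to a foreign government 8.6; financial account: domestic pension funds' purchases of foreign equities 214.4.)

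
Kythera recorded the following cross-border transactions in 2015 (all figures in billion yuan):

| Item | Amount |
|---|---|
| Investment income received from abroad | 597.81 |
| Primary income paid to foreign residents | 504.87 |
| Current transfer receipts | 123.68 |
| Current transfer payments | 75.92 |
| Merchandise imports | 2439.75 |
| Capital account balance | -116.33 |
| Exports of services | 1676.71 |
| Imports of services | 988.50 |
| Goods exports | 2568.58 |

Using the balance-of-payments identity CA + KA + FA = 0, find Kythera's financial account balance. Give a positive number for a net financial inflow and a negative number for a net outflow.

-841.41

Goods balance = 2568.58 - 2439.75 = 128.83
Services balance = 1676.71 - 988.50 = 688.21
Trade balance (goods + services) = 128.83 + 688.21 = 817.04
Net primary income = 597.81 - 504.87 = 92.94
Net secondary income = 123.68 - 75.92 = 47.76
Current account = 817.04 + 92.94 + 47.76 = 957.74
Financial account = -(957.74 + (-116.33)) = -841.41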